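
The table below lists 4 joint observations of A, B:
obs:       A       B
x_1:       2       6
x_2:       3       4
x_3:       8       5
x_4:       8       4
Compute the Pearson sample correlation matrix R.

Step 1 — column means:
  mean(A) = (2 + 3 + 8 + 8) / 4 = 21/4 = 5.25
  mean(B) = (6 + 4 + 5 + 4) / 4 = 19/4 = 4.75

Step 2 — sample variances and covariances s[i,j] = (1/(n-1)) · Σ_k (x_{k,i} - mean_i) · (x_{k,j} - mean_j), with n-1 = 3:
  s[A,A] = ((-3.25)·(-3.25) + (-2.25)·(-2.25) + (2.75)·(2.75) + (2.75)·(2.75)) / 3 = 30.75/3 = 10.25
  s[A,B] = ((-3.25)·(1.25) + (-2.25)·(-0.75) + (2.75)·(0.25) + (2.75)·(-0.75)) / 3 = -3.75/3 = -1.25
  s[B,B] = ((1.25)·(1.25) + (-0.75)·(-0.75) + (0.25)·(0.25) + (-0.75)·(-0.75)) / 3 = 2.75/3 = 0.9167
  Sample standard deviations s_i = √(s[i,i]):
  s(A) = √(10.25) = 3.2016
  s(B) = √(0.9167) = 0.9574

Step 3 — r_{ij} = s_{ij} / (s_i · s_j):
  r[A,A] = 1 (diagonal).
  r[A,B] = -1.25 / (3.2016 · 0.9574) = -1.25 / 3.0653 = -0.4078
  r[B,B] = 1 (diagonal).

R is symmetric with unit diagonal. Assembling:

R = [[1, -0.4078],
 [-0.4078, 1]]


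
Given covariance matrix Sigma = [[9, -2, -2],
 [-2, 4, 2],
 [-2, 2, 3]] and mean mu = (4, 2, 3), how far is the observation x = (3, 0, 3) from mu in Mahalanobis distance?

Step 1 — centre the observation: (x - mu) = (-1, -2, 0).

Step 2 — invert Sigma (cofactor / det for 3×3, or solve directly):
  Sigma^{-1} = [[0.1333, 0.0333, 0.0667],
 [0.0333, 0.3833, -0.2333],
 [0.0667, -0.2333, 0.5333]].

Step 3 — form the quadratic (x - mu)^T · Sigma^{-1} · (x - mu):
  Sigma^{-1} · (x - mu) = (-0.2, -0.8, 0.4).
  (x - mu)^T · [Sigma^{-1} · (x - mu)] = (-1)·(-0.2) + (-2)·(-0.8) + (0)·(0.4) = 1.8.

Step 4 — take square root: d = √(1.8) ≈ 1.3416.

d(x, mu) = √(1.8) ≈ 1.3416


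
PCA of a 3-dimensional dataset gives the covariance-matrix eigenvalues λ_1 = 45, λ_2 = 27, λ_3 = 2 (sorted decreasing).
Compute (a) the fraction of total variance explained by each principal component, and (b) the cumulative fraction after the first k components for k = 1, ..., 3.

Step 1 — total variance = trace(Sigma) = Σ λ_i = 45 + 27 + 2 = 74.

Step 2 — fraction explained by component i = λ_i / Σ λ:
  PC1: 45/74 = 0.6081
  PC2: 27/74 = 0.3649
  PC3: 2/74 = 0.027

Step 3 — cumulative fraction after k components = (λ_1 + ... + λ_k) / Σ λ:
  k = 1: 45/74 = 0.6081
  k = 2: (45 + 27)/74 = 72/74 = 0.973
  k = 3: (45 + 27 + 2)/74 = 74/74 = 1

Summary (fraction, with percent):

explained: PC1 0.6081 (60.81%), PC2 0.3649 (36.49%), PC3 0.027 (2.7%);  cumulative: 0.6081, 0.973, 1


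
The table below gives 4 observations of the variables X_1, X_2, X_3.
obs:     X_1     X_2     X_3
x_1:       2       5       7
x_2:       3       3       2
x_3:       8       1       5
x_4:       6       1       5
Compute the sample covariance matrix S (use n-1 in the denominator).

Step 1 — column means:
  mean(X_1) = (2 + 3 + 8 + 6) / 4 = 19/4 = 4.75
  mean(X_2) = (5 + 3 + 1 + 1) / 4 = 10/4 = 2.5
  mean(X_3) = (7 + 2 + 5 + 5) / 4 = 19/4 = 4.75

Step 2 — sample covariance S[i,j] = (1/(n-1)) · Σ_k (x_{k,i} - mean_i) · (x_{k,j} - mean_j), with n-1 = 3.
  S[X_1,X_1] = ((-2.75)·(-2.75) + (-1.75)·(-1.75) + (3.25)·(3.25) + (1.25)·(1.25)) / 3 = 22.75/3 = 7.5833
  S[X_1,X_2] = ((-2.75)·(2.5) + (-1.75)·(0.5) + (3.25)·(-1.5) + (1.25)·(-1.5)) / 3 = -14.5/3 = -4.8333
  S[X_1,X_3] = ((-2.75)·(2.25) + (-1.75)·(-2.75) + (3.25)·(0.25) + (1.25)·(0.25)) / 3 = -0.25/3 = -0.0833
  S[X_2,X_2] = ((2.5)·(2.5) + (0.5)·(0.5) + (-1.5)·(-1.5) + (-1.5)·(-1.5)) / 3 = 11/3 = 3.6667
  S[X_2,X_3] = ((2.5)·(2.25) + (0.5)·(-2.75) + (-1.5)·(0.25) + (-1.5)·(0.25)) / 3 = 3.5/3 = 1.1667
  S[X_3,X_3] = ((2.25)·(2.25) + (-2.75)·(-2.75) + (0.25)·(0.25) + (0.25)·(0.25)) / 3 = 12.75/3 = 4.25

S is symmetric (S[j,i] = S[i,j]). Assembling:

S = [[7.5833, -4.8333, -0.0833],
 [-4.8333, 3.6667, 1.1667],
 [-0.0833, 1.1667, 4.25]]


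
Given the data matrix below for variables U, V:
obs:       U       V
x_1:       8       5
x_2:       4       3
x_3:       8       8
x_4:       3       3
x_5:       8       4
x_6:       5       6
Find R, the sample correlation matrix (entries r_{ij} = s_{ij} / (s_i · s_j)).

Step 1 — column means:
  mean(U) = (8 + 4 + 8 + 3 + 8 + 5) / 6 = 36/6 = 6
  mean(V) = (5 + 3 + 8 + 3 + 4 + 6) / 6 = 29/6 = 4.8333

Step 2 — sample variances and covariances s[i,j] = (1/(n-1)) · Σ_k (x_{k,i} - mean_i) · (x_{k,j} - mean_j), with n-1 = 5:
  s[U,U] = ((2)·(2) + (-2)·(-2) + (2)·(2) + (-3)·(-3) + (2)·(2) + (-1)·(-1)) / 5 = 26/5 = 5.2
  s[U,V] = ((2)·(0.1667) + (-2)·(-1.8333) + (2)·(3.1667) + (-3)·(-1.8333) + (2)·(-0.8333) + (-1)·(1.1667)) / 5 = 13/5 = 2.6
  s[V,V] = ((0.1667)·(0.1667) + (-1.8333)·(-1.8333) + (3.1667)·(3.1667) + (-1.8333)·(-1.8333) + (-0.8333)·(-0.8333) + (1.1667)·(1.1667)) / 5 = 18.8333/5 = 3.7667
  Sample standard deviations s_i = √(s[i,i]):
  s(U) = √(5.2) = 2.2804
  s(V) = √(3.7667) = 1.9408

Step 3 — r_{ij} = s_{ij} / (s_i · s_j):
  r[U,U] = 1 (diagonal).
  r[U,V] = 2.6 / (2.2804 · 1.9408) = 2.6 / 4.4257 = 0.5875
  r[V,V] = 1 (diagonal).

R is symmetric with unit diagonal. Assembling:

R = [[1, 0.5875],
 [0.5875, 1]]


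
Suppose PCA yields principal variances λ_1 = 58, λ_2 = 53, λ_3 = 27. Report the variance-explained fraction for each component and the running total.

Step 1 — total variance = trace(Sigma) = Σ λ_i = 58 + 53 + 27 = 138.

Step 2 — fraction explained by component i = λ_i / Σ λ:
  PC1: 58/138 = 0.4203
  PC2: 53/138 = 0.3841
  PC3: 27/138 = 0.1957

Step 3 — cumulative fraction after k components = (λ_1 + ... + λ_k) / Σ λ:
  k = 1: 58/138 = 0.4203
  k = 2: (58 + 53)/138 = 111/138 = 0.8043
  k = 3: (58 + 53 + 27)/138 = 138/138 = 1

Summary (fraction, with percent):

explained: PC1 0.4203 (42.03%), PC2 0.3841 (38.41%), PC3 0.1957 (19.57%);  cumulative: 0.4203, 0.8043, 1


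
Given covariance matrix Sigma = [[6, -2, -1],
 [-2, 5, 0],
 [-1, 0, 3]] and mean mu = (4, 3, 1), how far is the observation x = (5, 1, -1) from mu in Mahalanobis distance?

Step 1 — centre the observation: (x - mu) = (1, -2, -2).

Step 2 — invert Sigma (cofactor / det for 3×3, or solve directly):
  Sigma^{-1} = [[0.2055, 0.0822, 0.0685],
 [0.0822, 0.2329, 0.0274],
 [0.0685, 0.0274, 0.3562]].

Step 3 — form the quadratic (x - mu)^T · Sigma^{-1} · (x - mu):
  Sigma^{-1} · (x - mu) = (-0.0959, -0.4384, -0.6986).
  (x - mu)^T · [Sigma^{-1} · (x - mu)] = (1)·(-0.0959) + (-2)·(-0.4384) + (-2)·(-0.6986) = 2.1781.

Step 4 — take square root: d = √(2.1781) ≈ 1.4758.

d(x, mu) = √(2.1781) ≈ 1.4758


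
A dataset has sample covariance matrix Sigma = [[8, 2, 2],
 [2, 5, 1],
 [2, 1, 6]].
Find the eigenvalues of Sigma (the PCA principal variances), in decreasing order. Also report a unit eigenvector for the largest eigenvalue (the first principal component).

Step 1 — characteristic polynomial p(λ) = det(λI - Sigma) = λ³ - tr·λ² + c_1·λ - det, where tr = trace, c_1 = sum of the principal 2×2 minors, det = det(Sigma):
  tr = 8 + 5 + 6 = 19,
  c_1 = (8·5 - (2)²) + (8·6 - (2)²) + (5·6 - (1)²) = 36 + 44 + 29 = 109,
  det = 8·(5·6 - (1)²) - (2)·((2)·6 - (1)·(2)) + (2)·((2)·(1) - 5·(2)) = 8·(29) - (2)·(10) + (2)·(-8) = 196.
  So p(λ) = λ³ - 19λ² + 109λ - 196.
Step 2 — look for an integer root (rational root theorem: any rational root is an integer divisor of 196). Testing λ = 4:
  p(4) = 64 - 304 + 436 - 196 = 0  ✓
  Dividing out (λ - 4): p(λ) = (λ - 4)(λ² - 15λ + 49).
Step 3 — remaining eigenvalues from the quadratic λ² - 15λ + 49 = 0:
  Δ = 15² - 4·49 = 225 - 196 = 29,  λ = (15 ± √29)/2 = (15 ± 5.3852)/2 ≈ 10.1926 or 4.8074.
  Sorted: λ_1 = 10.1926,  λ_2 = 4.8074,  λ_3 = 4  (check: sum = 19 = tr ✓).

Step 4 — unit eigenvector for λ_1 ≈ 10.1926: v spans the null space of (Sigma - λ_1 I), whose rows are
  r_1 = (-2.1926, 2, 2),  r_2 = (2, -5.1926, 1),  r_3 = (2, 1, -4.1926).
  v is orthogonal to every row, so take v ∝ r_1 × r_2 = ((2)·(1) - (2)·(-5.1926), (2)·(2) - (-2.1926)·(1), (-2.1926)·(-5.1926) - (2)·(2)) ≈ (12.3852, 6.1926, 7.3852).
  Let u = (12.3852, 6.1926, 7.3852).
  ||u|| = √((12.3852)² + (6.1926)² + (7.3852)²) = √(246.281) ≈ 15.6933,  v_1 = u/||u|| ≈ (0.7892, 0.3946, 0.4706) (||v_1|| = 1).

λ_1 = 10.1926,  λ_2 = 4.8074,  λ_3 = 4;  v_1 ≈ (0.7892, 0.3946, 0.4706)


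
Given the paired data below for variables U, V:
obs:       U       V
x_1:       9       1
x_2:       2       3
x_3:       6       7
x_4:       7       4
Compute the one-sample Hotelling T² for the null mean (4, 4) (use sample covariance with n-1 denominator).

Step 1 — sample mean vector:
  mean(U) = (9 + 2 + 6 + 7) / 4 = 24/4 = 6
  mean(V) = (1 + 3 + 7 + 4) / 4 = 15/4 = 3.75
  x̄ = (6, 3.75),  deviation x̄ - mu_0 = (6, 3.75) - (4, 4) = (2, -0.25).

Step 2 — sample covariance matrix, S[i,j] = (1/(n-1)) · Σ_k (x_{k,i} - mean_i) · (x_{k,j} - mean_j), divisor n-1 = 3:
  S[U,U] = ((3)·(3) + (-4)·(-4) + (0)·(0) + (1)·(1)) / 3 = 26/3 = 8.6667
  S[U,V] = ((3)·(-2.75) + (-4)·(-0.75) + (0)·(3.25) + (1)·(0.25)) / 3 = -5/3 = -1.6667
  S[V,V] = ((-2.75)·(-2.75) + (-0.75)·(-0.75) + (3.25)·(3.25) + (0.25)·(0.25)) / 3 = 18.75/3 = 6.25
  S = [[8.6667, -1.6667],
 [-1.6667, 6.25]].

Step 3 — invert S. det(S) = 8.6667·6.25 - (-1.6667)² = 51.3889.
  S^{-1} = (1/det) · [[d, -b], [-b, a]] = [[0.1216, 0.0324],
 [0.0324, 0.1686]].

Step 4 — quadratic form (x̄ - mu_0)^T · S^{-1} · (x̄ - mu_0):
  S^{-1} · (x̄ - mu_0) = (0.2351, 0.0227),
  (x̄ - mu_0)^T · [...] = (2)·(0.2351) + (-0.25)·(0.0227) = 0.4646.

Step 5 — scale by n: T² = 4 · 0.4646 = 1.8584.

T² ≈ 1.8584


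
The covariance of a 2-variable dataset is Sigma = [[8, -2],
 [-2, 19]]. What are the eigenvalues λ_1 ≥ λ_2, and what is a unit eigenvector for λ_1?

Step 1 — characteristic polynomial of 2×2 Sigma:
  det(Sigma - λI) = λ² - trace · λ + det = 0.
  trace = 8 + 19 = 27, det = 8·19 - (-2)² = 148.
Step 2 — discriminant:
  Δ = trace² - 4·det = 729 - 592 = 137.
Step 3 — eigenvalues:
  λ = (trace ± √Δ)/2 = (27 ± 11.7047)/2,
  λ_1 = 19.3523,  λ_2 = 7.6477.

Step 4 — unit eigenvector for λ_1: solve (Sigma - λ_1 I)v = 0. First row:
  (8 - 19.3523)·v_x + (-2)·v_y = 0, i.e. (-11.3523)·v_x + (-2)·v_y = 0,
  so v ∝ (b, λ_1 - a) = (-2, 11.3523); multiply by -1 so the first entry is positive: u = (2, -11.3523).
  ||u|| = √((2)² + (-11.3523)²) = √(132.8758) ≈ 11.5272,
  v_1 = u/||u|| ≈ (0.1735, -0.9848) (||v_1|| = 1).

λ_1 = 19.3523,  λ_2 = 7.6477;  v_1 ≈ (0.1735, -0.9848)


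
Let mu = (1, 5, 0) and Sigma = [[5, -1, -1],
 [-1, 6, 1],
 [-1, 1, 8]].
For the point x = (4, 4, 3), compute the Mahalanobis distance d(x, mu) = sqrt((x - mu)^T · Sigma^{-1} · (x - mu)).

Step 1 — centre the observation: (x - mu) = (3, -1, 3).

Step 2 — invert Sigma (cofactor / det for 3×3, or solve directly):
  Sigma^{-1} = [[0.2108, 0.0314, 0.0224],
 [0.0314, 0.1749, -0.0179],
 [0.0224, -0.0179, 0.13]].

Step 3 — form the quadratic (x - mu)^T · Sigma^{-1} · (x - mu):
  Sigma^{-1} · (x - mu) = (0.6682, -0.1345, 0.4753).
  (x - mu)^T · [Sigma^{-1} · (x - mu)] = (3)·(0.6682) + (-1)·(-0.1345) + (3)·(0.4753) = 3.565.

Step 4 — take square root: d = √(3.565) ≈ 1.8881.

d(x, mu) = √(3.565) ≈ 1.8881


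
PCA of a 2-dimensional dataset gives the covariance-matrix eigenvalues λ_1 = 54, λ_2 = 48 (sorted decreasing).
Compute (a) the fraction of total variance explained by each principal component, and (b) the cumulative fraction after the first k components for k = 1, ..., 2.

Step 1 — total variance = trace(Sigma) = Σ λ_i = 54 + 48 = 102.

Step 2 — fraction explained by component i = λ_i / Σ λ:
  PC1: 54/102 = 0.5294
  PC2: 48/102 = 0.4706

Step 3 — cumulative fraction after k components = (λ_1 + ... + λ_k) / Σ λ:
  k = 1: 54/102 = 0.5294
  k = 2: (54 + 48)/102 = 102/102 = 1

Summary (fraction, with percent):

explained: PC1 0.5294 (52.94%), PC2 0.4706 (47.06%);  cumulative: 0.5294, 1


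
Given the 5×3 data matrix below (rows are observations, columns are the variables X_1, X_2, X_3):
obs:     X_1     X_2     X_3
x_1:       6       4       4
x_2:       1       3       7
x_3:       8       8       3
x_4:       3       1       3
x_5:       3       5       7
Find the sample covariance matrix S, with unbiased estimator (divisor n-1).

Step 1 — column means:
  mean(X_1) = (6 + 1 + 8 + 3 + 3) / 5 = 21/5 = 4.2
  mean(X_2) = (4 + 3 + 8 + 1 + 5) / 5 = 21/5 = 4.2
  mean(X_3) = (4 + 7 + 3 + 3 + 7) / 5 = 24/5 = 4.8

Step 2 — sample covariance S[i,j] = (1/(n-1)) · Σ_k (x_{k,i} - mean_i) · (x_{k,j} - mean_j), with n-1 = 4.
  S[X_1,X_1] = ((1.8)·(1.8) + (-3.2)·(-3.2) + (3.8)·(3.8) + (-1.2)·(-1.2) + (-1.2)·(-1.2)) / 4 = 30.8/4 = 7.7
  S[X_1,X_2] = ((1.8)·(-0.2) + (-3.2)·(-1.2) + (3.8)·(3.8) + (-1.2)·(-3.2) + (-1.2)·(0.8)) / 4 = 20.8/4 = 5.2
  S[X_1,X_3] = ((1.8)·(-0.8) + (-3.2)·(2.2) + (3.8)·(-1.8) + (-1.2)·(-1.8) + (-1.2)·(2.2)) / 4 = -15.8/4 = -3.95
  S[X_2,X_2] = ((-0.2)·(-0.2) + (-1.2)·(-1.2) + (3.8)·(3.8) + (-3.2)·(-3.2) + (0.8)·(0.8)) / 4 = 26.8/4 = 6.7
  S[X_2,X_3] = ((-0.2)·(-0.8) + (-1.2)·(2.2) + (3.8)·(-1.8) + (-3.2)·(-1.8) + (0.8)·(2.2)) / 4 = -1.8/4 = -0.45
  S[X_3,X_3] = ((-0.8)·(-0.8) + (2.2)·(2.2) + (-1.8)·(-1.8) + (-1.8)·(-1.8) + (2.2)·(2.2)) / 4 = 16.8/4 = 4.2

S is symmetric (S[j,i] = S[i,j]). Assembling:

S = [[7.7, 5.2, -3.95],
 [5.2, 6.7, -0.45],
 [-3.95, -0.45, 4.2]]


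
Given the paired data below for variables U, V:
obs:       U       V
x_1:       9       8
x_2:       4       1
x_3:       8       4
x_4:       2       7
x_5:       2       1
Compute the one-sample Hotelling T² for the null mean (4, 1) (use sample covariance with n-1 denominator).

Step 1 — sample mean vector:
  mean(U) = (9 + 4 + 8 + 2 + 2) / 5 = 25/5 = 5
  mean(V) = (8 + 1 + 4 + 7 + 1) / 5 = 21/5 = 4.2
  x̄ = (5, 4.2),  deviation x̄ - mu_0 = (5, 4.2) - (4, 1) = (1, 3.2).

Step 2 — sample covariance matrix, S[i,j] = (1/(n-1)) · Σ_k (x_{k,i} - mean_i) · (x_{k,j} - mean_j), divisor n-1 = 4:
  S[U,U] = ((4)·(4) + (-1)·(-1) + (3)·(3) + (-3)·(-3) + (-3)·(-3)) / 4 = 44/4 = 11
  S[U,V] = ((4)·(3.8) + (-1)·(-3.2) + (3)·(-0.2) + (-3)·(2.8) + (-3)·(-3.2)) / 4 = 19/4 = 4.75
  S[V,V] = ((3.8)·(3.8) + (-3.2)·(-3.2) + (-0.2)·(-0.2) + (2.8)·(2.8) + (-3.2)·(-3.2)) / 4 = 42.8/4 = 10.7
  S = [[11, 4.75],
 [4.75, 10.7]].

Step 3 — invert S. det(S) = 11·10.7 - (4.75)² = 95.1375.
  S^{-1} = (1/det) · [[d, -b], [-b, a]] = [[0.1125, -0.0499],
 [-0.0499, 0.1156]].

Step 4 — quadratic form (x̄ - mu_0)^T · S^{-1} · (x̄ - mu_0):
  S^{-1} · (x̄ - mu_0) = (-0.0473, 0.3201),
  (x̄ - mu_0)^T · [...] = (1)·(-0.0473) + (3.2)·(0.3201) = 0.9769.

Step 5 — scale by n: T² = 5 · 0.9769 = 4.8845.

T² ≈ 4.8845


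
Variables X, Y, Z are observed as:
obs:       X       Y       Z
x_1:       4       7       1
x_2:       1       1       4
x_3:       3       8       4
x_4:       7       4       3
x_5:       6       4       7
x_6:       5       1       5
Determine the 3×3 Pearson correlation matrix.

Step 1 — column means:
  mean(X) = (4 + 1 + 3 + 7 + 6 + 5) / 6 = 26/6 = 4.3333
  mean(Y) = (7 + 1 + 8 + 4 + 4 + 1) / 6 = 25/6 = 4.1667
  mean(Z) = (1 + 4 + 4 + 3 + 7 + 5) / 6 = 24/6 = 4

Step 2 — sample variances and covariances s[i,j] = (1/(n-1)) · Σ_k (x_{k,i} - mean_i) · (x_{k,j} - mean_j), with n-1 = 5:
  s[X,X] = ((-0.3333)·(-0.3333) + (-3.3333)·(-3.3333) + (-1.3333)·(-1.3333) + (2.6667)·(2.6667) + (1.6667)·(1.6667) + (0.6667)·(0.6667)) / 5 = 23.3333/5 = 4.6667
  s[X,Y] = ((-0.3333)·(2.8333) + (-3.3333)·(-3.1667) + (-1.3333)·(3.8333) + (2.6667)·(-0.1667) + (1.6667)·(-0.1667) + (0.6667)·(-3.1667)) / 5 = 1.6667/5 = 0.3333
  s[X,Z] = ((-0.3333)·(-3) + (-3.3333)·(0) + (-1.3333)·(0) + (2.6667)·(-1) + (1.6667)·(3) + (0.6667)·(1)) / 5 = 4/5 = 0.8
  s[Y,Y] = ((2.8333)·(2.8333) + (-3.1667)·(-3.1667) + (3.8333)·(3.8333) + (-0.1667)·(-0.1667) + (-0.1667)·(-0.1667) + (-3.1667)·(-3.1667)) / 5 = 42.8333/5 = 8.5667
  s[Y,Z] = ((2.8333)·(-3) + (-3.1667)·(0) + (3.8333)·(0) + (-0.1667)·(-1) + (-0.1667)·(3) + (-3.1667)·(1)) / 5 = -12/5 = -2.4
  s[Z,Z] = ((-3)·(-3) + (0)·(0) + (0)·(0) + (-1)·(-1) + (3)·(3) + (1)·(1)) / 5 = 20/5 = 4
  Sample standard deviations s_i = √(s[i,i]):
  s(X) = √(4.6667) = 2.1602
  s(Y) = √(8.5667) = 2.9269
  s(Z) = √(4) = 2

Step 3 — r_{ij} = s_{ij} / (s_i · s_j):
  r[X,X] = 1 (diagonal).
  r[X,Y] = 0.3333 / (2.1602 · 2.9269) = 0.3333 / 6.3228 = 0.0527
  r[X,Z] = 0.8 / (2.1602 · 2) = 0.8 / 4.3205 = 0.1852
  r[Y,Y] = 1 (diagonal).
  r[Y,Z] = -2.4 / (2.9269 · 2) = -2.4 / 5.8538 = -0.41
  r[Z,Z] = 1 (diagonal).

R is symmetric with unit diagonal. Assembling:

R = [[1, 0.0527, 0.1852],
 [0.0527, 1, -0.41],
 [0.1852, -0.41, 1]]


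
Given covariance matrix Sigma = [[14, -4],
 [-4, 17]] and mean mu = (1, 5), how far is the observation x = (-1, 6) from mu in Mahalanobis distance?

Step 1 — centre the observation: (x - mu) = (-2, 1).

Step 2 — invert Sigma. det(Sigma) = 14·17 - (-4)² = 222.
  Sigma^{-1} = (1/det) · [[d, -b], [-b, a]] = [[0.0766, 0.018],
 [0.018, 0.0631]].

Step 3 — form the quadratic (x - mu)^T · Sigma^{-1} · (x - mu):
  Sigma^{-1} · (x - mu) = (-0.1351, 0.027).
  (x - mu)^T · [Sigma^{-1} · (x - mu)] = (-2)·(-0.1351) + (1)·(0.027) = 0.2973.

Step 4 — take square root: d = √(0.2973) ≈ 0.5452.

d(x, mu) = √(0.2973) ≈ 0.5452


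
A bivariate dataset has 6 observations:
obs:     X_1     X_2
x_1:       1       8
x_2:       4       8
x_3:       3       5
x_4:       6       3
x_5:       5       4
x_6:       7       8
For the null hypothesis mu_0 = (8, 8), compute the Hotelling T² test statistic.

Step 1 — sample mean vector:
  mean(X_1) = (1 + 4 + 3 + 6 + 5 + 7) / 6 = 26/6 = 4.3333
  mean(X_2) = (8 + 8 + 5 + 3 + 4 + 8) / 6 = 36/6 = 6
  x̄ = (4.3333, 6),  deviation x̄ - mu_0 = (4.3333, 6) - (8, 8) = (-3.6667, -2).

Step 2 — sample covariance matrix, S[i,j] = (1/(n-1)) · Σ_k (x_{k,i} - mean_i) · (x_{k,j} - mean_j), divisor n-1 = 5:
  S[X_1,X_1] = ((-3.3333)·(-3.3333) + (-0.3333)·(-0.3333) + (-1.3333)·(-1.3333) + (1.6667)·(1.6667) + (0.6667)·(0.6667) + (2.6667)·(2.6667)) / 5 = 23.3333/5 = 4.6667
  S[X_1,X_2] = ((-3.3333)·(2) + (-0.3333)·(2) + (-1.3333)·(-1) + (1.6667)·(-3) + (0.6667)·(-2) + (2.6667)·(2)) / 5 = -7/5 = -1.4
  S[X_2,X_2] = ((2)·(2) + (2)·(2) + (-1)·(-1) + (-3)·(-3) + (-2)·(-2) + (2)·(2)) / 5 = 26/5 = 5.2
  S = [[4.6667, -1.4],
 [-1.4, 5.2]].

Step 3 — invert S. det(S) = 4.6667·5.2 - (-1.4)² = 22.3067.
  S^{-1} = (1/det) · [[d, -b], [-b, a]] = [[0.2331, 0.0628],
 [0.0628, 0.2092]].

Step 4 — quadratic form (x̄ - mu_0)^T · S^{-1} · (x̄ - mu_0):
  S^{-1} · (x̄ - mu_0) = (-0.9803, -0.6485),
  (x̄ - mu_0)^T · [...] = (-3.6667)·(-0.9803) + (-2)·(-0.6485) = 4.8914.

Step 5 — scale by n: T² = 6 · 4.8914 = 29.3485.

T² ≈ 29.3485


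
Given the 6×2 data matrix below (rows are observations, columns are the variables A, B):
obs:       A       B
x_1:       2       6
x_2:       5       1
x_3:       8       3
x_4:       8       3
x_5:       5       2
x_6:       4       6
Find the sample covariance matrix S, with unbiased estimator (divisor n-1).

Step 1 — column means:
  mean(A) = (2 + 5 + 8 + 8 + 5 + 4) / 6 = 32/6 = 5.3333
  mean(B) = (6 + 1 + 3 + 3 + 2 + 6) / 6 = 21/6 = 3.5

Step 2 — sample covariance S[i,j] = (1/(n-1)) · Σ_k (x_{k,i} - mean_i) · (x_{k,j} - mean_j), with n-1 = 5.
  S[A,A] = ((-3.3333)·(-3.3333) + (-0.3333)·(-0.3333) + (2.6667)·(2.6667) + (2.6667)·(2.6667) + (-0.3333)·(-0.3333) + (-1.3333)·(-1.3333)) / 5 = 27.3333/5 = 5.4667
  S[A,B] = ((-3.3333)·(2.5) + (-0.3333)·(-2.5) + (2.6667)·(-0.5) + (2.6667)·(-0.5) + (-0.3333)·(-1.5) + (-1.3333)·(2.5)) / 5 = -13/5 = -2.6
  S[B,B] = ((2.5)·(2.5) + (-2.5)·(-2.5) + (-0.5)·(-0.5) + (-0.5)·(-0.5) + (-1.5)·(-1.5) + (2.5)·(2.5)) / 5 = 21.5/5 = 4.3

S is symmetric (S[j,i] = S[i,j]). Assembling:

S = [[5.4667, -2.6],
 [-2.6, 4.3]]


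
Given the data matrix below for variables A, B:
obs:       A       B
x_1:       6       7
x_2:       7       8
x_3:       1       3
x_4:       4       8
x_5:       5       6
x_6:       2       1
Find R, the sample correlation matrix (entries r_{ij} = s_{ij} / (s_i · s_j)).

Step 1 — column means:
  mean(A) = (6 + 7 + 1 + 4 + 5 + 2) / 6 = 25/6 = 4.1667
  mean(B) = (7 + 8 + 3 + 8 + 6 + 1) / 6 = 33/6 = 5.5

Step 2 — sample variances and covariances s[i,j] = (1/(n-1)) · Σ_k (x_{k,i} - mean_i) · (x_{k,j} - mean_j), with n-1 = 5:
  s[A,A] = ((1.8333)·(1.8333) + (2.8333)·(2.8333) + (-3.1667)·(-3.1667) + (-0.1667)·(-0.1667) + (0.8333)·(0.8333) + (-2.1667)·(-2.1667)) / 5 = 26.8333/5 = 5.3667
  s[A,B] = ((1.8333)·(1.5) + (2.8333)·(2.5) + (-3.1667)·(-2.5) + (-0.1667)·(2.5) + (0.8333)·(0.5) + (-2.1667)·(-4.5)) / 5 = 27.5/5 = 5.5
  s[B,B] = ((1.5)·(1.5) + (2.5)·(2.5) + (-2.5)·(-2.5) + (2.5)·(2.5) + (0.5)·(0.5) + (-4.5)·(-4.5)) / 5 = 41.5/5 = 8.3
  Sample standard deviations s_i = √(s[i,i]):
  s(A) = √(5.3667) = 2.3166
  s(B) = √(8.3) = 2.881

Step 3 — r_{ij} = s_{ij} / (s_i · s_j):
  r[A,A] = 1 (diagonal).
  r[A,B] = 5.5 / (2.3166 · 2.881) = 5.5 / 6.6741 = 0.8241
  r[B,B] = 1 (diagonal).

R is symmetric with unit diagonal. Assembling:

R = [[1, 0.8241],
 [0.8241, 1]]


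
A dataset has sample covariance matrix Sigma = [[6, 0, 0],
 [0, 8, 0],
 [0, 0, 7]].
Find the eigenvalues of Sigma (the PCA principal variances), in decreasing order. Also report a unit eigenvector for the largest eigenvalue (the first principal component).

Step 1 — characteristic polynomial p(λ) = det(λI - Sigma) = λ³ - tr·λ² + c_1·λ - det, where tr = trace, c_1 = sum of the principal 2×2 minors, det = det(Sigma):
  tr = 6 + 8 + 7 = 21,
  c_1 = (6·8 - (0)²) + (6·7 - (0)²) + (8·7 - (0)²) = 48 + 42 + 56 = 146,
  det = 6·(8·7 - (0)²) - (0)·((0)·7 - (0)·(0)) + (0)·((0)·(0) - 8·(0)) = 6·(56) - (0)·(0) + (0)·(0) = 336.
  So p(λ) = λ³ - 21λ² + 146λ - 336.
Step 2 — look for an integer root (rational root theorem: any rational root is an integer divisor of 336). Testing λ = 6:
  p(6) = 216 - 756 + 876 - 336 = 0  ✓
  Dividing out (λ - 6): p(λ) = (λ - 6)(λ² - 15λ + 56).
Step 3 — remaining eigenvalues from the quadratic λ² - 15λ + 56 = 0:
  Δ = 15² - 4·56 = 225 - 224 = 1,  λ = (15 ± √1)/2 = (15 ± 1)/2 = 8 or 7.
  Sorted: λ_1 = 8,  λ_2 = 7,  λ_3 = 6  (check: sum = 21 = tr ✓).

Step 4 — unit eigenvector for λ_1 = 8: v spans the null space of (Sigma - λ_1 I), whose rows are
  r_1 = (-2, 0, 0),  r_2 = (0, 0, 0),  r_3 = (0, 0, -1).
  v is orthogonal to every row, so take v ∝ r_1 × r_3 = ((0)·(-1) - (0)·(0), (0)·(0) - (-2)·(-1), (-2)·(0) - (0)·(0)) = (0, -2, 0).
  Rescale (divide by 2; multiply by -1 so the first nonzero entry is positive): u = (0, 1, 0).
  ||u|| = √((0)² + (1)² + (0)²) = √(1) = 1,  v_1 = u/||u|| ≈ (0, 1, 0) (||v_1|| = 1).

λ_1 = 8,  λ_2 = 7,  λ_3 = 6;  v_1 ≈ (0, 1, 0)


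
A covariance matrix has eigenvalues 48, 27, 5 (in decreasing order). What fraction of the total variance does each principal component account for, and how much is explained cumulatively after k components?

Step 1 — total variance = trace(Sigma) = Σ λ_i = 48 + 27 + 5 = 80.

Step 2 — fraction explained by component i = λ_i / Σ λ:
  PC1: 48/80 = 0.6
  PC2: 27/80 = 0.3375
  PC3: 5/80 = 0.0625

Step 3 — cumulative fraction after k components = (λ_1 + ... + λ_k) / Σ λ:
  k = 1: 48/80 = 0.6
  k = 2: (48 + 27)/80 = 75/80 = 0.9375
  k = 3: (48 + 27 + 5)/80 = 80/80 = 1

Summary (fraction, with percent):

explained: PC1 0.6 (60%), PC2 0.3375 (33.75%), PC3 0.0625 (6.25%);  cumulative: 0.6, 0.9375, 1


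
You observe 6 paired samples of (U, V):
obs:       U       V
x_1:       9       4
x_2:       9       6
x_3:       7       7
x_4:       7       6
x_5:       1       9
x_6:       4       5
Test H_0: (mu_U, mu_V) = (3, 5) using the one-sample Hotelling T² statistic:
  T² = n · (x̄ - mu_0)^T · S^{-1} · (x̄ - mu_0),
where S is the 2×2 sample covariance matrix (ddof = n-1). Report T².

Step 1 — sample mean vector:
  mean(U) = (9 + 9 + 7 + 7 + 1 + 4) / 6 = 37/6 = 6.1667
  mean(V) = (4 + 6 + 7 + 6 + 9 + 5) / 6 = 37/6 = 6.1667
  x̄ = (6.1667, 6.1667),  deviation x̄ - mu_0 = (6.1667, 6.1667) - (3, 5) = (3.1667, 1.1667).

Step 2 — sample covariance matrix, S[i,j] = (1/(n-1)) · Σ_k (x_{k,i} - mean_i) · (x_{k,j} - mean_j), divisor n-1 = 5:
  S[U,U] = ((2.8333)·(2.8333) + (2.8333)·(2.8333) + (0.8333)·(0.8333) + (0.8333)·(0.8333) + (-5.1667)·(-5.1667) + (-2.1667)·(-2.1667)) / 5 = 48.8333/5 = 9.7667
  S[U,V] = ((2.8333)·(-2.1667) + (2.8333)·(-0.1667) + (0.8333)·(0.8333) + (0.8333)·(-0.1667) + (-5.1667)·(2.8333) + (-2.1667)·(-1.1667)) / 5 = -18.1667/5 = -3.6333
  S[V,V] = ((-2.1667)·(-2.1667) + (-0.1667)·(-0.1667) + (0.8333)·(0.8333) + (-0.1667)·(-0.1667) + (2.8333)·(2.8333) + (-1.1667)·(-1.1667)) / 5 = 14.8333/5 = 2.9667
  S = [[9.7667, -3.6333],
 [-3.6333, 2.9667]].

Step 3 — invert S. det(S) = 9.7667·2.9667 - (-3.6333)² = 15.7733.
  S^{-1} = (1/det) · [[d, -b], [-b, a]] = [[0.1881, 0.2303],
 [0.2303, 0.6192]].

Step 4 — quadratic form (x̄ - mu_0)^T · S^{-1} · (x̄ - mu_0):
  S^{-1} · (x̄ - mu_0) = (0.8643, 1.4518),
  (x̄ - mu_0)^T · [...] = (3.1667)·(0.8643) + (1.1667)·(1.4518) = 4.4308.

Step 5 — scale by n: T² = 6 · 4.4308 = 26.585.

T² ≈ 26.585


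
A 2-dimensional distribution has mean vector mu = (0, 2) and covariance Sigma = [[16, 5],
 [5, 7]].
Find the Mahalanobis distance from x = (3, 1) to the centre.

Step 1 — centre the observation: (x - mu) = (3, -1).

Step 2 — invert Sigma. det(Sigma) = 16·7 - (5)² = 87.
  Sigma^{-1} = (1/det) · [[d, -b], [-b, a]] = [[0.0805, -0.0575],
 [-0.0575, 0.1839]].

Step 3 — form the quadratic (x - mu)^T · Sigma^{-1} · (x - mu):
  Sigma^{-1} · (x - mu) = (0.2989, -0.3563).
  (x - mu)^T · [Sigma^{-1} · (x - mu)] = (3)·(0.2989) + (-1)·(-0.3563) = 1.2529.

Step 4 — take square root: d = √(1.2529) ≈ 1.1193.

d(x, mu) = √(1.2529) ≈ 1.1193


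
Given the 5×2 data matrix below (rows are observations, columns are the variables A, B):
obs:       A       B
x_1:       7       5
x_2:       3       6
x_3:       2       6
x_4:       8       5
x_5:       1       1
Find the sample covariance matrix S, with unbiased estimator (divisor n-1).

Step 1 — column means:
  mean(A) = (7 + 3 + 2 + 8 + 1) / 5 = 21/5 = 4.2
  mean(B) = (5 + 6 + 6 + 5 + 1) / 5 = 23/5 = 4.6

Step 2 — sample covariance S[i,j] = (1/(n-1)) · Σ_k (x_{k,i} - mean_i) · (x_{k,j} - mean_j), with n-1 = 4.
  S[A,A] = ((2.8)·(2.8) + (-1.2)·(-1.2) + (-2.2)·(-2.2) + (3.8)·(3.8) + (-3.2)·(-3.2)) / 4 = 38.8/4 = 9.7
  S[A,B] = ((2.8)·(0.4) + (-1.2)·(1.4) + (-2.2)·(1.4) + (3.8)·(0.4) + (-3.2)·(-3.6)) / 4 = 9.4/4 = 2.35
  S[B,B] = ((0.4)·(0.4) + (1.4)·(1.4) + (1.4)·(1.4) + (0.4)·(0.4) + (-3.6)·(-3.6)) / 4 = 17.2/4 = 4.3

S is symmetric (S[j,i] = S[i,j]). Assembling:

S = [[9.7, 2.35],
 [2.35, 4.3]]


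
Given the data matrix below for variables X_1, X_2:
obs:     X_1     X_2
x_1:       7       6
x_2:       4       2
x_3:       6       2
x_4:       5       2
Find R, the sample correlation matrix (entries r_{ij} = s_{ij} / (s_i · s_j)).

Step 1 — column means:
  mean(X_1) = (7 + 4 + 6 + 5) / 4 = 22/4 = 5.5
  mean(X_2) = (6 + 2 + 2 + 2) / 4 = 12/4 = 3

Step 2 — sample variances and covariances s[i,j] = (1/(n-1)) · Σ_k (x_{k,i} - mean_i) · (x_{k,j} - mean_j), with n-1 = 3:
  s[X_1,X_1] = ((1.5)·(1.5) + (-1.5)·(-1.5) + (0.5)·(0.5) + (-0.5)·(-0.5)) / 3 = 5/3 = 1.6667
  s[X_1,X_2] = ((1.5)·(3) + (-1.5)·(-1) + (0.5)·(-1) + (-0.5)·(-1)) / 3 = 6/3 = 2
  s[X_2,X_2] = ((3)·(3) + (-1)·(-1) + (-1)·(-1) + (-1)·(-1)) / 3 = 12/3 = 4
  Sample standard deviations s_i = √(s[i,i]):
  s(X_1) = √(1.6667) = 1.291
  s(X_2) = √(4) = 2

Step 3 — r_{ij} = s_{ij} / (s_i · s_j):
  r[X_1,X_1] = 1 (diagonal).
  r[X_1,X_2] = 2 / (1.291 · 2) = 2 / 2.582 = 0.7746
  r[X_2,X_2] = 1 (diagonal).

R is symmetric with unit diagonal. Assembling:

R = [[1, 0.7746],
 [0.7746, 1]]


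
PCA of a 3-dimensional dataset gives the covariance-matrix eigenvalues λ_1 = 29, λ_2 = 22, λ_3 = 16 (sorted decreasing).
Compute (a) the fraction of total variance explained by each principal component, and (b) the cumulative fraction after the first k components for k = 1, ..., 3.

Step 1 — total variance = trace(Sigma) = Σ λ_i = 29 + 22 + 16 = 67.

Step 2 — fraction explained by component i = λ_i / Σ λ:
  PC1: 29/67 = 0.4328
  PC2: 22/67 = 0.3284
  PC3: 16/67 = 0.2388

Step 3 — cumulative fraction after k components = (λ_1 + ... + λ_k) / Σ λ:
  k = 1: 29/67 = 0.4328
  k = 2: (29 + 22)/67 = 51/67 = 0.7612
  k = 3: (29 + 22 + 16)/67 = 67/67 = 1

Summary (fraction, with percent):

explained: PC1 0.4328 (43.28%), PC2 0.3284 (32.84%), PC3 0.2388 (23.88%);  cumulative: 0.4328, 0.7612, 1


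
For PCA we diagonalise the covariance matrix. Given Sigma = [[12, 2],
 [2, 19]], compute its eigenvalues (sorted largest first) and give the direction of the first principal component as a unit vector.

Step 1 — characteristic polynomial of 2×2 Sigma:
  det(Sigma - λI) = λ² - trace · λ + det = 0.
  trace = 12 + 19 = 31, det = 12·19 - (2)² = 224.
Step 2 — discriminant:
  Δ = trace² - 4·det = 961 - 896 = 65.
Step 3 — eigenvalues:
  λ = (trace ± √Δ)/2 = (31 ± 8.0623)/2,
  λ_1 = 19.5311,  λ_2 = 11.4689.

Step 4 — unit eigenvector for λ_1: solve (Sigma - λ_1 I)v = 0. First row:
  (12 - 19.5311)·v_x + (2)·v_y = 0, i.e. (-7.5311)·v_x + (2)·v_y = 0,
  so v ∝ (b, λ_1 - a) = (2, 7.5311) = u.
  ||u|| = √((2)² + (7.5311)²) = √(60.7179) ≈ 7.7922,
  v_1 = u/||u|| ≈ (0.2567, 0.9665) (||v_1|| = 1).

λ_1 = 19.5311,  λ_2 = 11.4689;  v_1 ≈ (0.2567, 0.9665)


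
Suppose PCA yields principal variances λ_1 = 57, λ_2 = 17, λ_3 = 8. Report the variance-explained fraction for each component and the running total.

Step 1 — total variance = trace(Sigma) = Σ λ_i = 57 + 17 + 8 = 82.

Step 2 — fraction explained by component i = λ_i / Σ λ:
  PC1: 57/82 = 0.6951
  PC2: 17/82 = 0.2073
  PC3: 8/82 = 0.0976

Step 3 — cumulative fraction after k components = (λ_1 + ... + λ_k) / Σ λ:
  k = 1: 57/82 = 0.6951
  k = 2: (57 + 17)/82 = 74/82 = 0.9024
  k = 3: (57 + 17 + 8)/82 = 82/82 = 1

Summary (fraction, with percent):

explained: PC1 0.6951 (69.51%), PC2 0.2073 (20.73%), PC3 0.0976 (9.76%);  cumulative: 0.6951, 0.9024, 1


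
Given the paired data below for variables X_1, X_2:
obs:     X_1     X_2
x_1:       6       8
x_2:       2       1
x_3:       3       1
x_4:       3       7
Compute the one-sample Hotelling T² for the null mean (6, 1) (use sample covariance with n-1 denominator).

Step 1 — sample mean vector:
  mean(X_1) = (6 + 2 + 3 + 3) / 4 = 14/4 = 3.5
  mean(X_2) = (8 + 1 + 1 + 7) / 4 = 17/4 = 4.25
  x̄ = (3.5, 4.25),  deviation x̄ - mu_0 = (3.5, 4.25) - (6, 1) = (-2.5, 3.25).

Step 2 — sample covariance matrix, S[i,j] = (1/(n-1)) · Σ_k (x_{k,i} - mean_i) · (x_{k,j} - mean_j), divisor n-1 = 3:
  S[X_1,X_1] = ((2.5)·(2.5) + (-1.5)·(-1.5) + (-0.5)·(-0.5) + (-0.5)·(-0.5)) / 3 = 9/3 = 3
  S[X_1,X_2] = ((2.5)·(3.75) + (-1.5)·(-3.25) + (-0.5)·(-3.25) + (-0.5)·(2.75)) / 3 = 14.5/3 = 4.8333
  S[X_2,X_2] = ((3.75)·(3.75) + (-3.25)·(-3.25) + (-3.25)·(-3.25) + (2.75)·(2.75)) / 3 = 42.75/3 = 14.25
  S = [[3, 4.8333],
 [4.8333, 14.25]].

Step 3 — invert S. det(S) = 3·14.25 - (4.8333)² = 19.3889.
  S^{-1} = (1/det) · [[d, -b], [-b, a]] = [[0.735, -0.2493],
 [-0.2493, 0.1547]].

Step 4 — quadratic form (x̄ - mu_0)^T · S^{-1} · (x̄ - mu_0):
  S^{-1} · (x̄ - mu_0) = (-2.6476, 1.1261),
  (x̄ - mu_0)^T · [...] = (-2.5)·(-2.6476) + (3.25)·(1.1261) = 10.2787.

Step 5 — scale by n: T² = 4 · 10.2787 = 41.1146.

T² ≈ 41.1146


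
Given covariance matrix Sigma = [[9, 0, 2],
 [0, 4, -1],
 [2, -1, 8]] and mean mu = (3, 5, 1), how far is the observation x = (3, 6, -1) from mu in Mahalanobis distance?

Step 1 — centre the observation: (x - mu) = (0, 1, -2).

Step 2 — invert Sigma (cofactor / det for 3×3, or solve directly):
  Sigma^{-1} = [[0.1179, -0.0076, -0.0304],
 [-0.0076, 0.2586, 0.0342],
 [-0.0304, 0.0342, 0.1369]].

Step 3 — form the quadratic (x - mu)^T · Sigma^{-1} · (x - mu):
  Sigma^{-1} · (x - mu) = (0.0532, 0.1901, -0.2395).
  (x - mu)^T · [Sigma^{-1} · (x - mu)] = (0)·(0.0532) + (1)·(0.1901) + (-2)·(-0.2395) = 0.6692.

Step 4 — take square root: d = √(0.6692) ≈ 0.818.

d(x, mu) = √(0.6692) ≈ 0.818


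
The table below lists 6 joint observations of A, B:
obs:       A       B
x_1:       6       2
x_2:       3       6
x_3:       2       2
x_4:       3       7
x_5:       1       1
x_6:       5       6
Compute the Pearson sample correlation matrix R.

Step 1 — column means:
  mean(A) = (6 + 3 + 2 + 3 + 1 + 5) / 6 = 20/6 = 3.3333
  mean(B) = (2 + 6 + 2 + 7 + 1 + 6) / 6 = 24/6 = 4

Step 2 — sample variances and covariances s[i,j] = (1/(n-1)) · Σ_k (x_{k,i} - mean_i) · (x_{k,j} - mean_j), with n-1 = 5:
  s[A,A] = ((2.6667)·(2.6667) + (-0.3333)·(-0.3333) + (-1.3333)·(-1.3333) + (-0.3333)·(-0.3333) + (-2.3333)·(-2.3333) + (1.6667)·(1.6667)) / 5 = 17.3333/5 = 3.4667
  s[A,B] = ((2.6667)·(-2) + (-0.3333)·(2) + (-1.3333)·(-2) + (-0.3333)·(3) + (-2.3333)·(-3) + (1.6667)·(2)) / 5 = 6/5 = 1.2
  s[B,B] = ((-2)·(-2) + (2)·(2) + (-2)·(-2) + (3)·(3) + (-3)·(-3) + (2)·(2)) / 5 = 34/5 = 6.8
  Sample standard deviations s_i = √(s[i,i]):
  s(A) = √(3.4667) = 1.8619
  s(B) = √(6.8) = 2.6077

Step 3 — r_{ij} = s_{ij} / (s_i · s_j):
  r[A,A] = 1 (diagonal).
  r[A,B] = 1.2 / (1.8619 · 2.6077) = 1.2 / 4.8552 = 0.2472
  r[B,B] = 1 (diagonal).

R is symmetric with unit diagonal. Assembling:

R = [[1, 0.2472],
 [0.2472, 1]]


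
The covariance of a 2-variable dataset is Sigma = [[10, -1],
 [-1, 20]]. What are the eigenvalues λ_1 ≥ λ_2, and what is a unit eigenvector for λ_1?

Step 1 — characteristic polynomial of 2×2 Sigma:
  det(Sigma - λI) = λ² - trace · λ + det = 0.
  trace = 10 + 20 = 30, det = 10·20 - (-1)² = 199.
Step 2 — discriminant:
  Δ = trace² - 4·det = 900 - 796 = 104.
Step 3 — eigenvalues:
  λ = (trace ± √Δ)/2 = (30 ± 10.198)/2,
  λ_1 = 20.099,  λ_2 = 9.901.

Step 4 — unit eigenvector for λ_1: solve (Sigma - λ_1 I)v = 0. First row:
  (10 - 20.099)·v_x + (-1)·v_y = 0, i.e. (-10.099)·v_x + (-1)·v_y = 0,
  so v ∝ (b, λ_1 - a) = (-1, 10.099); multiply by -1 so the first entry is positive: u = (1, -10.099).
  ||u|| = √((1)² + (-10.099)²) = √(102.9902) ≈ 10.1484,
  v_1 = u/||u|| ≈ (0.0985, -0.9951) (||v_1|| = 1).

λ_1 = 20.099,  λ_2 = 9.901;  v_1 ≈ (0.0985, -0.9951)


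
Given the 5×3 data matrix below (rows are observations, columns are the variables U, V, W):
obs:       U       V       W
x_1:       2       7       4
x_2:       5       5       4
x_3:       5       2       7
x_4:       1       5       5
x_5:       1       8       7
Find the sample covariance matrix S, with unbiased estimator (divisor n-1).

Step 1 — column means:
  mean(U) = (2 + 5 + 5 + 1 + 1) / 5 = 14/5 = 2.8
  mean(V) = (7 + 5 + 2 + 5 + 8) / 5 = 27/5 = 5.4
  mean(W) = (4 + 4 + 7 + 5 + 7) / 5 = 27/5 = 5.4

Step 2 — sample covariance S[i,j] = (1/(n-1)) · Σ_k (x_{k,i} - mean_i) · (x_{k,j} - mean_j), with n-1 = 4.
  S[U,U] = ((-0.8)·(-0.8) + (2.2)·(2.2) + (2.2)·(2.2) + (-1.8)·(-1.8) + (-1.8)·(-1.8)) / 4 = 16.8/4 = 4.2
  S[U,V] = ((-0.8)·(1.6) + (2.2)·(-0.4) + (2.2)·(-3.4) + (-1.8)·(-0.4) + (-1.8)·(2.6)) / 4 = -13.6/4 = -3.4
  S[U,W] = ((-0.8)·(-1.4) + (2.2)·(-1.4) + (2.2)·(1.6) + (-1.8)·(-0.4) + (-1.8)·(1.6)) / 4 = -0.6/4 = -0.15
  S[V,V] = ((1.6)·(1.6) + (-0.4)·(-0.4) + (-3.4)·(-3.4) + (-0.4)·(-0.4) + (2.6)·(2.6)) / 4 = 21.2/4 = 5.3
  S[V,W] = ((1.6)·(-1.4) + (-0.4)·(-1.4) + (-3.4)·(1.6) + (-0.4)·(-0.4) + (2.6)·(1.6)) / 4 = -2.8/4 = -0.7
  S[W,W] = ((-1.4)·(-1.4) + (-1.4)·(-1.4) + (1.6)·(1.6) + (-0.4)·(-0.4) + (1.6)·(1.6)) / 4 = 9.2/4 = 2.3

S is symmetric (S[j,i] = S[i,j]). Assembling:

S = [[4.2, -3.4, -0.15],
 [-3.4, 5.3, -0.7],
 [-0.15, -0.7, 2.3]]


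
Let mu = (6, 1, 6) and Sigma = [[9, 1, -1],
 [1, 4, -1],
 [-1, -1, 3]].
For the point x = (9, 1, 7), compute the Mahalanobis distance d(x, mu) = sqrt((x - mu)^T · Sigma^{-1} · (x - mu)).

Step 1 — centre the observation: (x - mu) = (3, 0, 1).

Step 2 — invert Sigma (cofactor / det for 3×3, or solve directly):
  Sigma^{-1} = [[0.117, -0.0213, 0.0319],
 [-0.0213, 0.2766, 0.0851],
 [0.0319, 0.0851, 0.3723]].

Step 3 — form the quadratic (x - mu)^T · Sigma^{-1} · (x - mu):
  Sigma^{-1} · (x - mu) = (0.383, 0.0213, 0.4681).
  (x - mu)^T · [Sigma^{-1} · (x - mu)] = (3)·(0.383) + (0)·(0.0213) + (1)·(0.4681) = 1.617.

Step 4 — take square root: d = √(1.617) ≈ 1.2716.

d(x, mu) = √(1.617) ≈ 1.2716


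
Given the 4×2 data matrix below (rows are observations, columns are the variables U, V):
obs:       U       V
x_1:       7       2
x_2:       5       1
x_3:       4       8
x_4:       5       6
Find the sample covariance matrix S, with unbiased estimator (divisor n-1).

Step 1 — column means:
  mean(U) = (7 + 5 + 4 + 5) / 4 = 21/4 = 5.25
  mean(V) = (2 + 1 + 8 + 6) / 4 = 17/4 = 4.25

Step 2 — sample covariance S[i,j] = (1/(n-1)) · Σ_k (x_{k,i} - mean_i) · (x_{k,j} - mean_j), with n-1 = 3.
  S[U,U] = ((1.75)·(1.75) + (-0.25)·(-0.25) + (-1.25)·(-1.25) + (-0.25)·(-0.25)) / 3 = 4.75/3 = 1.5833
  S[U,V] = ((1.75)·(-2.25) + (-0.25)·(-3.25) + (-1.25)·(3.75) + (-0.25)·(1.75)) / 3 = -8.25/3 = -2.75
  S[V,V] = ((-2.25)·(-2.25) + (-3.25)·(-3.25) + (3.75)·(3.75) + (1.75)·(1.75)) / 3 = 32.75/3 = 10.9167

S is symmetric (S[j,i] = S[i,j]). Assembling:

S = [[1.5833, -2.75],
 [-2.75, 10.9167]]


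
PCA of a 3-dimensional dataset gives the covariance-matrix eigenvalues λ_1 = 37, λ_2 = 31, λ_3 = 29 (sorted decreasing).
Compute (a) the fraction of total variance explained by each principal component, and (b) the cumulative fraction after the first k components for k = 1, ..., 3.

Step 1 — total variance = trace(Sigma) = Σ λ_i = 37 + 31 + 29 = 97.

Step 2 — fraction explained by component i = λ_i / Σ λ:
  PC1: 37/97 = 0.3814
  PC2: 31/97 = 0.3196
  PC3: 29/97 = 0.299

Step 3 — cumulative fraction after k components = (λ_1 + ... + λ_k) / Σ λ:
  k = 1: 37/97 = 0.3814
  k = 2: (37 + 31)/97 = 68/97 = 0.701
  k = 3: (37 + 31 + 29)/97 = 97/97 = 1

Summary (fraction, with percent):

explained: PC1 0.3814 (38.14%), PC2 0.3196 (31.96%), PC3 0.299 (29.9%);  cumulative: 0.3814, 0.701, 1


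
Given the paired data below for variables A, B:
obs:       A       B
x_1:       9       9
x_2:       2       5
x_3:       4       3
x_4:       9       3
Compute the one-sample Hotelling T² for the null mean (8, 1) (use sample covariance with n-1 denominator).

Step 1 — sample mean vector:
  mean(A) = (9 + 2 + 4 + 9) / 4 = 24/4 = 6
  mean(B) = (9 + 5 + 3 + 3) / 4 = 20/4 = 5
  x̄ = (6, 5),  deviation x̄ - mu_0 = (6, 5) - (8, 1) = (-2, 4).

Step 2 — sample covariance matrix, S[i,j] = (1/(n-1)) · Σ_k (x_{k,i} - mean_i) · (x_{k,j} - mean_j), divisor n-1 = 3:
  S[A,A] = ((3)·(3) + (-4)·(-4) + (-2)·(-2) + (3)·(3)) / 3 = 38/3 = 12.6667
  S[A,B] = ((3)·(4) + (-4)·(0) + (-2)·(-2) + (3)·(-2)) / 3 = 10/3 = 3.3333
  S[B,B] = ((4)·(4) + (0)·(0) + (-2)·(-2) + (-2)·(-2)) / 3 = 24/3 = 8
  S = [[12.6667, 3.3333],
 [3.3333, 8]].

Step 3 — invert S. det(S) = 12.6667·8 - (3.3333)² = 90.2222.
  S^{-1} = (1/det) · [[d, -b], [-b, a]] = [[0.0887, -0.0369],
 [-0.0369, 0.1404]].

Step 4 — quadratic form (x̄ - mu_0)^T · S^{-1} · (x̄ - mu_0):
  S^{-1} · (x̄ - mu_0) = (-0.3251, 0.6355),
  (x̄ - mu_0)^T · [...] = (-2)·(-0.3251) + (4)·(0.6355) = 3.1921.

Step 5 — scale by n: T² = 4 · 3.1921 = 12.7685.

T² ≈ 12.7685


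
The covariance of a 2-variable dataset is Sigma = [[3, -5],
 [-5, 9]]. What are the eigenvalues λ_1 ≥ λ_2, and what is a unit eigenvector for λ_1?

Step 1 — characteristic polynomial of 2×2 Sigma:
  det(Sigma - λI) = λ² - trace · λ + det = 0.
  trace = 3 + 9 = 12, det = 3·9 - (-5)² = 2.
Step 2 — discriminant:
  Δ = trace² - 4·det = 144 - 8 = 136.
Step 3 — eigenvalues:
  λ = (trace ± √Δ)/2 = (12 ± 11.6619)/2,
  λ_1 = 11.831,  λ_2 = 0.169.

Step 4 — unit eigenvector for λ_1: solve (Sigma - λ_1 I)v = 0. First row:
  (3 - 11.831)·v_x + (-5)·v_y = 0, i.e. (-8.831)·v_x + (-5)·v_y = 0,
  so v ∝ (b, λ_1 - a) = (-5, 8.831); multiply by -1 so the first entry is positive: u = (5, -8.831).
  ||u|| = √((5)² + (-8.831)²) = √(102.9857) ≈ 10.1482,
  v_1 = u/||u|| ≈ (0.4927, -0.8702) (||v_1|| = 1).

λ_1 = 11.831,  λ_2 = 0.169;  v_1 ≈ (0.4927, -0.8702)
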